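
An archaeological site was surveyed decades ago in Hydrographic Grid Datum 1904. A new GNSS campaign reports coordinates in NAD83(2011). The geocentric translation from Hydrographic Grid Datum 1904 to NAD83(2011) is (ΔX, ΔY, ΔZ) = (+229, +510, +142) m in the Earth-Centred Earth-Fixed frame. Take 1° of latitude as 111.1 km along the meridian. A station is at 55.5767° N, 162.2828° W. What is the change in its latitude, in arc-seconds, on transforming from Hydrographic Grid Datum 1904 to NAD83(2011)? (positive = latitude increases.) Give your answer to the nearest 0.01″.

sin φ = 0.824884, cos φ = 0.565302, sin λ = -0.304319, cos λ = -0.952570.
North component: ΔN = −sin φ cos λ·ΔX − sin φ sin λ·ΔY + cos φ·ΔZ = −(0.824884)(-0.952570)(229) − (0.824884)(-0.304319)(510) + (0.565302)(142) = 388.24 m.
1° of latitude spans 111100 m, so Δφ = 388.24 / 111100 × 3600 = 12.580″.

Δφ = 12.58″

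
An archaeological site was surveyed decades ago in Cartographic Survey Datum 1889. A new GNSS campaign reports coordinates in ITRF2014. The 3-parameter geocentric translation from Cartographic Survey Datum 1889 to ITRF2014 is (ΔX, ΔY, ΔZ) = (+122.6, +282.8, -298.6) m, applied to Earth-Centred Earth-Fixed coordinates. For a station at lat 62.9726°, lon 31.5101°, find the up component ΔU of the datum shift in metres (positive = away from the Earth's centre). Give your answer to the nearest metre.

ΔU = -151 m

The local up (radial) axis is (cos φ cos λ, cos φ sin λ, sin φ), giving ΔU = 47.497 + 67.165 − 265.990 = -151.33 m.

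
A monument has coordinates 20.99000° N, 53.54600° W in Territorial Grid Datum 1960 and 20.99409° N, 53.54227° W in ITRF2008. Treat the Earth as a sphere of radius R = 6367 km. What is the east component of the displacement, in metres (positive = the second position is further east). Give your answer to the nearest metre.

Δφ = 20.99409° − 20.99000° = +0.00409°; Δλ = -53.54227° − -53.54600° = +0.00373°.
1° along a meridian = πR/180 = 111125 m.
ΔN = Δφ × 111125 = 454.5 m; ΔE = Δλ × 111125 × cos(20.99000°) = +0.00373 × 111125 × 0.933643 = 387.0 m.

ΔE = 387 m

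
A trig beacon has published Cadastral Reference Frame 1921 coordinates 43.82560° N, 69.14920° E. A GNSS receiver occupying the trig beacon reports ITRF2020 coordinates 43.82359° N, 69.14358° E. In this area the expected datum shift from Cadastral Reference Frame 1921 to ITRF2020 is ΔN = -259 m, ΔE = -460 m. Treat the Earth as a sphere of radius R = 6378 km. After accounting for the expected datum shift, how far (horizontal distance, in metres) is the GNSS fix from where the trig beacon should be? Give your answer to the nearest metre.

Observed coordinate differences: Δφ = -0.00201°, Δλ = -0.00562°.
Converting to metres (1° lat = 111317 m, cos φ = 0.721451): observed ΔN = -223.7 m, observed ΔE = -451.3 m.
Subtracting the expected shift leaves a residual of -223.7 − (-259) = 35.3 m north and -451.3 − (-460) = 8.7 m east.
Residual distance = √(35.3² + 8.7²) = 36.3 m.

36 m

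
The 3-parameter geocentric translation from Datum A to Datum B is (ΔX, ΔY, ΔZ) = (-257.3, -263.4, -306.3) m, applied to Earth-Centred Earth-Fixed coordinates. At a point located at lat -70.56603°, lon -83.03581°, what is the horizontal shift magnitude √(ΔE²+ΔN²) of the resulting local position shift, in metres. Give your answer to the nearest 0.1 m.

At φ = -70.56603°, λ = -83.03581°: sin φ = -0.943026, cos φ = 0.332720, sin λ = -0.992622, cos λ = 0.121249.
ΔE = −sin λ·ΔX + cos λ·ΔY = −(-0.992622)·(-257.3) + (0.121249)·(-263.4) = -287.34 m.
ΔN = −sin φ cos λ·ΔX − sin φ sin λ·ΔY + cos φ·ΔZ = −(-0.943026)(0.121249)(-257.3) − (-0.943026)(-0.992622)(-263.4) + (0.332720)(-306.3) = 115.23 m.
Horizontal magnitude = √(ΔE² + ΔN²) = √((-287.34)² + 115.23²) = 309.58 m.

309.6 m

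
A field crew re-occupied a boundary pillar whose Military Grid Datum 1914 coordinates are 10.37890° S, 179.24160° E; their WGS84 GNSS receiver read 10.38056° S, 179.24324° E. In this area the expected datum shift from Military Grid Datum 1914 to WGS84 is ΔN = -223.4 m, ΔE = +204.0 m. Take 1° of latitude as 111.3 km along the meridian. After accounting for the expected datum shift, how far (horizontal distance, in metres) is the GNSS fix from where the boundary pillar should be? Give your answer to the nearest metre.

46 m

Observed coordinate differences: Δφ = -0.00166°, Δλ = +0.00164°.
Converting to metres (1° lat = 111300 m, cos φ = 0.983638): observed ΔN = -184.8 m, observed ΔE = 179.5 m.
Subtracting the expected shift leaves a residual of -184.8 − (-223.4) = 38.6 m north and 179.5 − (204.0) = -24.5 m east.
Residual distance = √(38.6² + (-24.5)²) = 45.7 m.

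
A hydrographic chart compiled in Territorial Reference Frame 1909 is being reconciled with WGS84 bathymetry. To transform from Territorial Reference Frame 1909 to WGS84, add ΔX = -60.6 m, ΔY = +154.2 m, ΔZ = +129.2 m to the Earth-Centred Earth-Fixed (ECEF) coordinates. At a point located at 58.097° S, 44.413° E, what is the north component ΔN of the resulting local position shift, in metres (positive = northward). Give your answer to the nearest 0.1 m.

ΔN = 123.1 m

The local north axis is (−sin φ cos λ, −sin φ sin λ, cos φ), giving ΔN = -36.749 + 91.612 + 68.280 = 123.14 m.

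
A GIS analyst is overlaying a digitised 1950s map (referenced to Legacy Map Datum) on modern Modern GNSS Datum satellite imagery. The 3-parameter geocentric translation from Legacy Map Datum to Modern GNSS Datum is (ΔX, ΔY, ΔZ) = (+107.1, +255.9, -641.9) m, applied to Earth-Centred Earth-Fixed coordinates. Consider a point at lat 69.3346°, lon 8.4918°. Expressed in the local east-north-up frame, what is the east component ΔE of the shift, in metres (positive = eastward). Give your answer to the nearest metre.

ΔE = 237 m

At φ = 69.3346°, λ = 8.4918°: sin φ = 0.935657, cos φ = 0.352910, sin λ = 0.147668, cos λ = 0.989037.
ΔE = −sin λ·ΔX + cos λ·ΔY = −(0.147668)·(107.1) + (0.989037)·(255.9) = 237.28 m.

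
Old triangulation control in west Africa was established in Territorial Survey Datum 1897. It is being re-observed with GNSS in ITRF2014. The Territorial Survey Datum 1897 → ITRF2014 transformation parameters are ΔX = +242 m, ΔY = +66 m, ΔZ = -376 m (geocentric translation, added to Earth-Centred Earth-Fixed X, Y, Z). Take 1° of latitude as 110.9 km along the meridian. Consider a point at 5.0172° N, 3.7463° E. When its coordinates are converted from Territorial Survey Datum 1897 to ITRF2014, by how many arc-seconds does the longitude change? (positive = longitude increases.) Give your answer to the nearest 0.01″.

sin φ = 0.087455, cos φ = 0.996168, sin λ = 0.065339, cos λ = 0.997863.
East component: ΔE = −sin λ·ΔX + cos λ·ΔY = −(0.065339)(242) + (0.997863)(66) = 50.05 m.
1° of latitude spans 110900 m; at latitude φ, 1° of longitude spans that × cos φ = 110475.1 m, so Δλ = 50.05 / 110475.1 × 3600 = 1.631″.

Δλ = 1.63″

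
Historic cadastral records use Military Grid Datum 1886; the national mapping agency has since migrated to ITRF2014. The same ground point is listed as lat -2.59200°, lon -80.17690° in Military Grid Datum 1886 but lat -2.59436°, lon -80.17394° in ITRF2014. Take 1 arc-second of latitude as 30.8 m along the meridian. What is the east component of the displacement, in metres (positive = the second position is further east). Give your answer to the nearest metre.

Δφ = -2.59436° − -2.59200° = -0.00236°; Δλ = -80.17394° − -80.17690° = +0.00296°.
1° of latitude = 3600 × 30.80 = 110880 m.
ΔN = Δφ × 110880 = -261.7 m; ΔE = Δλ × 110880 × cos(-2.59200°) = +0.00296 × 110880 × 0.998977 = 327.9 m.

ΔE = 328 m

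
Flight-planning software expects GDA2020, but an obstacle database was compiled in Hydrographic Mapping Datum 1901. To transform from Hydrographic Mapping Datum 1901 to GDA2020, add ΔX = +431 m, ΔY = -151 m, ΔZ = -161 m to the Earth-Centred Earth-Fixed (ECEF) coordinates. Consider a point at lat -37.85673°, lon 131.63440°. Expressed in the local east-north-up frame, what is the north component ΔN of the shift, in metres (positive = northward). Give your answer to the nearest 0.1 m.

At φ = -37.85673°, λ = 131.63440°: sin φ = -0.613689, cos φ = 0.789548, sin λ = 0.747399, cos λ = -0.664375.
ΔN = −sin φ cos λ·ΔX − sin φ sin λ·ΔY + cos φ·ΔZ = −(-0.613689)(-0.664375)(431) − (-0.613689)(0.747399)(-151) + (0.789548)(-161) = -372.10 m.

ΔN = -372.1 m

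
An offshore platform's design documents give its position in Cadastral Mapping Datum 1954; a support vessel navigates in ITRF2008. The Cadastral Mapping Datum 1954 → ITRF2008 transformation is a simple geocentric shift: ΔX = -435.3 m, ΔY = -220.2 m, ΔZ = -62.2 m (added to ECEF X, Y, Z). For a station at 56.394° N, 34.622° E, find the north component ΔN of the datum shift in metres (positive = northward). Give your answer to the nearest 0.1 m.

ΔN = 368.1 m

The local north axis is (−sin φ cos λ, −sin φ sin λ, cos φ), giving ΔN = 298.345 + 104.199 − 34.426 = 368.12 m.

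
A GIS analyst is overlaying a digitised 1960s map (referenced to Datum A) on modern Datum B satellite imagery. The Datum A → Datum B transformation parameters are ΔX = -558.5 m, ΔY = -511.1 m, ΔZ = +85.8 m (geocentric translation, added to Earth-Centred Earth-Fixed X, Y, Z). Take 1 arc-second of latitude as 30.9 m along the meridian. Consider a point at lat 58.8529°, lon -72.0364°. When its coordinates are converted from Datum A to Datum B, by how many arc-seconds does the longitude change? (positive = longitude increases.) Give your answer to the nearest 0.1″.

Δλ = -43.1″

sin φ = 0.855842, cos φ = 0.517237, sin λ = -0.951253, cos λ = 0.308413.
East component: ΔE = −sin λ·ΔX + cos λ·ΔY = −(-0.951253)(-558.5) + (0.308413)(-511.1) = -688.90 m.
1° of latitude spans 3600 × 30.90 = 111240 m; at latitude φ, 1° of longitude spans that × cos φ = 57537.4 m, so Δλ = -688.90 / 57537.4 × 3600 = -43.103″.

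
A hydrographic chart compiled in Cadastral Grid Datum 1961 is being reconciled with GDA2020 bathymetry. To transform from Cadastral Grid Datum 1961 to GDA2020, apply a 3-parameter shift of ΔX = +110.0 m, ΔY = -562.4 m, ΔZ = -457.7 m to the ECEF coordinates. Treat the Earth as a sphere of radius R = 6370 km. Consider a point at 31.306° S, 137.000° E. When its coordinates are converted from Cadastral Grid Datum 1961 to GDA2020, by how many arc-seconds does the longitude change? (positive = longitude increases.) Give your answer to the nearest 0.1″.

Δλ = 12.7″

sin φ = -0.519609, cos φ = 0.854404, sin λ = 0.681998, cos λ = -0.731354.
East component: ΔE = −sin λ·ΔX + cos λ·ΔY = −(0.681998)(110.0) + (-0.731354)(-562.4) = 336.29 m.
1° of latitude spans πR/180 = 111177 m; at latitude φ, 1° of longitude spans that × cos φ = 94990.5 m, so Δλ = 336.29 / 94990.5 × 3600 = 12.745″.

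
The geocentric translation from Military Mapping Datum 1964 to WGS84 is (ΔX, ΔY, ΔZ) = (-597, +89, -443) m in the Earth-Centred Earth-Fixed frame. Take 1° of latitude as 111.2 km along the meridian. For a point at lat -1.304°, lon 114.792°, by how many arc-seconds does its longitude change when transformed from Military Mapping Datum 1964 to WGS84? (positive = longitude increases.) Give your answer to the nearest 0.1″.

Δλ = 16.3″

sin φ = -0.022757, cos φ = 0.999741, sin λ = 0.907836, cos λ = -0.419325.
East component: ΔE = −sin λ·ΔX + cos λ·ΔY = −(0.907836)(-597) + (-0.419325)(89) = 504.66 m.
1° of latitude spans 111200 m; at latitude φ, 1° of longitude spans that × cos φ = 111171.2 m, so Δλ = 504.66 / 111171.2 × 3600 = 16.342″.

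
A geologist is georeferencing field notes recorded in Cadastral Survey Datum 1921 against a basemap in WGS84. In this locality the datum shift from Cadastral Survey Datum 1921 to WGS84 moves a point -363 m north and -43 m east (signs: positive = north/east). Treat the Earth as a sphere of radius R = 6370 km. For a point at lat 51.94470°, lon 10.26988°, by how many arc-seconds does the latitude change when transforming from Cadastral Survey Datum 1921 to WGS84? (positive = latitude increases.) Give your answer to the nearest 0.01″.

Δφ = -11.75″

On a sphere of radius R, 1 rad of latitude = R, so Δφ = ΔN / R = -363.0 / 6370000 = -5.6986e-05 rad = -11.754″.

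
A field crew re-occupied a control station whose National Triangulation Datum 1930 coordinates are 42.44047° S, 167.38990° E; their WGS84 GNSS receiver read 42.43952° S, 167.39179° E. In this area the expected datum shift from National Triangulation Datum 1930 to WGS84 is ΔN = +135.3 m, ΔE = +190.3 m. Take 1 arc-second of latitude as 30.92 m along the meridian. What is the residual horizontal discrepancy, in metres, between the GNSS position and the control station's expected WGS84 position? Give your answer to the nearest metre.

Observed coordinate differences: Δφ = +0.00095°, Δλ = +0.00189°.
Converting to metres (1° lat = 111312 m, cos φ = 0.737979): observed ΔN = 105.7 m, observed ΔE = 155.3 m.
Subtracting the expected shift leaves a residual of 105.7 − (135.3) = -29.6 m north and 155.3 − (190.3) = -35.0 m east.
Residual distance = √((-29.6)² + (-35.0)²) = 45.8 m.

46 m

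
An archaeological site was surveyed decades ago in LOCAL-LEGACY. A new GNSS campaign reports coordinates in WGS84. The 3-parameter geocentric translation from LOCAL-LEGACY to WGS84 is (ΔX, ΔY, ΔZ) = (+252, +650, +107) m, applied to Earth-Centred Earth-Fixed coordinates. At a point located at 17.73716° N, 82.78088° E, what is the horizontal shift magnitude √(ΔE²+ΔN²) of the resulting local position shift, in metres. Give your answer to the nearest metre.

198 m

The local east axis at (φ, λ) is (−sin λ, cos λ, 0), so ΔE = −sin(82.78088°)·252 + cos(82.78088°)·650 = -168.32 m.
The local north axis is (−sin φ cos λ, −sin φ sin λ, cos φ), giving ΔN = -9.648 − 196.453 + 101.914 = -104.19 m.
Horizontal magnitude = √(ΔE² + ΔN²) = √((-168.32)² + (-104.19)²) = 197.96 m.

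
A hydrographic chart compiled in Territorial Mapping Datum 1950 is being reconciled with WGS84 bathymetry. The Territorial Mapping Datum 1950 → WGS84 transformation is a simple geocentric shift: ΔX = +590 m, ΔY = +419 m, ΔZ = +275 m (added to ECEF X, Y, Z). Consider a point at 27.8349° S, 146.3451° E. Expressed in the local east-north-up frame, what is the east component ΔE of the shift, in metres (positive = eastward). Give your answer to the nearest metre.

The local east axis at (φ, λ) is (−sin λ, cos λ, 0), so ΔE = −sin(146.3451°)·590 + cos(146.3451°)·419 = -675.74 m.

ΔE = -676 m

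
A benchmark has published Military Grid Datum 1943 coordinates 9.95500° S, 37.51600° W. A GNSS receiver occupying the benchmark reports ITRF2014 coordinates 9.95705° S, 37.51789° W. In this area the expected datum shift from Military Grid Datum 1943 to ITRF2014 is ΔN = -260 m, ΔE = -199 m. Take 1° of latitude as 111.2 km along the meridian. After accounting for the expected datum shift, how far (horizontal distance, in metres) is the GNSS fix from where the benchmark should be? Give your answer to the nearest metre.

Observed coordinate differences: Δφ = -0.00205°, Δλ = -0.00189°.
Converting to metres (1° lat = 111200 m, cos φ = 0.984944): observed ΔN = -228.0 m, observed ΔE = -207.0 m.
Subtracting the expected shift leaves a residual of -228.0 − (-260) = 32.0 m north and -207.0 − (-199) = -8.0 m east.
Residual distance = √(32.0² + (-8.0)²) = 33.0 m.

33 m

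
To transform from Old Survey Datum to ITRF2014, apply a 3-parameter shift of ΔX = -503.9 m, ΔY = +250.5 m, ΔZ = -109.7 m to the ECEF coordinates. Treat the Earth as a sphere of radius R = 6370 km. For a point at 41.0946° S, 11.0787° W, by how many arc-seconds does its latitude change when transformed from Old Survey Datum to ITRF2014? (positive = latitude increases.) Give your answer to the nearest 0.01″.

Δφ = -14.23″

sin φ = -0.657304, cos φ = 0.753625, sin λ = -0.192157, cos λ = 0.981364.
North component: ΔN = −sin φ cos λ·ΔX − sin φ sin λ·ΔY + cos φ·ΔZ = −(-0.657304)(0.981364)(-503.9) − (-0.657304)(-0.192157)(250.5) + (0.753625)(-109.7) = -439.36 m.
1° of latitude spans πR/180 = 111177 m, so Δφ = -439.36 / 111177 × 3600 = -14.227″.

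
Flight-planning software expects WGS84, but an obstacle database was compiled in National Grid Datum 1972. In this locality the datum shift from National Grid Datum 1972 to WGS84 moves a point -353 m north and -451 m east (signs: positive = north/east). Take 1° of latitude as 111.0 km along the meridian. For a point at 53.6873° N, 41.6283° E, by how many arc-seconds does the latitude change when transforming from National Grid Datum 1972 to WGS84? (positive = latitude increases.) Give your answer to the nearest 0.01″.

1° of latitude = 111.0 km, so Δφ = -353.0 / 111000 = -0.0031802° = -11.449″.

Δφ = -11.45″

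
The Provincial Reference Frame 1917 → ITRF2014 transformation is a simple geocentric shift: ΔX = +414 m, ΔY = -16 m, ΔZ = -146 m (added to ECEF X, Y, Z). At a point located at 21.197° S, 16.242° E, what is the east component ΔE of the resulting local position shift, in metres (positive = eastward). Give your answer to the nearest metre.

ΔE = -131 m

The local east axis at (φ, λ) is (−sin λ, cos λ, 0), so ΔE = −sin(16.242°)·414 + cos(16.242°)·(-16) = -131.16 m.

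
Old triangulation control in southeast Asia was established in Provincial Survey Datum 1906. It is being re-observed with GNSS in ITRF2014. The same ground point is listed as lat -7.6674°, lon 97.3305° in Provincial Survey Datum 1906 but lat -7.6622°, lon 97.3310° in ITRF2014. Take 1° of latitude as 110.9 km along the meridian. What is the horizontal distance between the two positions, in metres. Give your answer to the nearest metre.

579 m

Δφ = -7.6622° − -7.6674° = +0.0052°; Δλ = 97.3310° − 97.3305° = +0.0005°.
ΔN = Δφ × 110900 = 576.7 m; ΔE = Δλ × 110900 × cos(-7.6674°) = +0.0005 × 110900 × 0.991059 = 55.0 m.
Distance = √(ΔE² + ΔN²) = √(55.0² + 576.7²) = 579.3 m.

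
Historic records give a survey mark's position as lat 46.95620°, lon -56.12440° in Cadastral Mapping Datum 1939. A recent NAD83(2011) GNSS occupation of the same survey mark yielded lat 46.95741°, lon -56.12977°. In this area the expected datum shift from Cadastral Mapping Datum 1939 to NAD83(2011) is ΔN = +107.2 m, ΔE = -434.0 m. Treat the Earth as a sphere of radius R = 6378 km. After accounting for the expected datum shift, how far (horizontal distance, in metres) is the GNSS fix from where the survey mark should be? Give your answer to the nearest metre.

38 m

Observed coordinate differences: Δφ = +0.00121°, Δλ = -0.00537°.
Converting to metres (1° lat = 111317 m, cos φ = 0.682557): observed ΔN = 134.7 m, observed ΔE = -408.0 m.
Subtracting the expected shift leaves a residual of 134.7 − (107.2) = 27.5 m north and -408.0 − (-434.0) = 26.0 m east.
Residual distance = √(27.5² + 26.0²) = 37.8 m.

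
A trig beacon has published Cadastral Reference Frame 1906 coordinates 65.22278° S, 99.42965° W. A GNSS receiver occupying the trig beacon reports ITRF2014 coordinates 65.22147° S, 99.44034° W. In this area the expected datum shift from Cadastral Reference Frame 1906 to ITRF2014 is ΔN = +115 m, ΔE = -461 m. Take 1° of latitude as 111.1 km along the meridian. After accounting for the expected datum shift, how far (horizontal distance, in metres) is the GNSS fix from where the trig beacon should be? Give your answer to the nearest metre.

Observed coordinate differences: Δφ = +0.00131°, Δλ = -0.01069°.
Converting to metres (1° lat = 111100 m, cos φ = 0.419091): observed ΔN = 145.5 m, observed ΔE = -497.7 m.
Subtracting the expected shift leaves a residual of 145.5 − (115) = 30.5 m north and -497.7 − (-461) = -36.7 m east.
Residual distance = √(30.5² + (-36.7)²) = 47.8 m.

48 m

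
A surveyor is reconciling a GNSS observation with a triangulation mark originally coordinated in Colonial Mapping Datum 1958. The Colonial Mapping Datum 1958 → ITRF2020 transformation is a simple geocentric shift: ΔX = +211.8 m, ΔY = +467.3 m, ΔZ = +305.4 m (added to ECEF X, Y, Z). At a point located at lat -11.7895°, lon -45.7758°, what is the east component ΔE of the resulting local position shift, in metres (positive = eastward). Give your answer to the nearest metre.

The local east axis at (φ, λ) is (−sin λ, cos λ, 0), so ΔE = −sin(-45.7758°)·211.8 + cos(-45.7758°)·467.3 = 477.71 m.

ΔE = 478 m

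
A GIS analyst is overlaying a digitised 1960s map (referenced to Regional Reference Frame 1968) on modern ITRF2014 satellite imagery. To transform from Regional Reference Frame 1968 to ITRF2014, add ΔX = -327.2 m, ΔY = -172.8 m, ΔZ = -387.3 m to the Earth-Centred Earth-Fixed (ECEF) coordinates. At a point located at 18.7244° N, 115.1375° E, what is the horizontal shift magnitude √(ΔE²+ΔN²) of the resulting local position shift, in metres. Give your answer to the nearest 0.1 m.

516.8 m

At φ = 18.7244°, λ = 115.1375°: sin φ = 0.321016, cos φ = 0.947074, sin λ = 0.905291, cos λ = -0.424792.
ΔE = −sin λ·ΔX + cos λ·ΔY = −(0.905291)·(-327.2) + (-0.424792)·(-172.8) = 369.62 m.
ΔN = −sin φ cos λ·ΔX − sin φ sin λ·ΔY + cos φ·ΔZ = −(0.321016)(-0.424792)(-327.2) − (0.321016)(0.905291)(-172.8) + (0.947074)(-387.3) = -361.20 m.
Horizontal magnitude = √(ΔE² + ΔN²) = √(369.62² + (-361.20)²) = 516.80 m.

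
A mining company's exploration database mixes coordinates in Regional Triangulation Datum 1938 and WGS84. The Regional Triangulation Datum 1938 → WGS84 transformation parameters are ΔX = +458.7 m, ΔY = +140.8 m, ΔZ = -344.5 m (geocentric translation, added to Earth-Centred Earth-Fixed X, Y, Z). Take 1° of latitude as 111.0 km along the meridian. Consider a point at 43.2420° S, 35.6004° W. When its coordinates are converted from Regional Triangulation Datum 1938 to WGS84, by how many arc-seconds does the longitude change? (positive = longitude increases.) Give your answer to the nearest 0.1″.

Δλ = 17.0″

sin φ = -0.685081, cos φ = 0.728467, sin λ = -0.582129, cos λ = 0.813097.
East component: ΔE = −sin λ·ΔX + cos λ·ΔY = −(-0.582129)(458.7) + (0.813097)(140.8) = 381.51 m.
1° of latitude spans 111000 m; at latitude φ, 1° of longitude spans that × cos φ = 80859.8 m, so Δλ = 381.51 / 80859.8 × 3600 = 16.985″.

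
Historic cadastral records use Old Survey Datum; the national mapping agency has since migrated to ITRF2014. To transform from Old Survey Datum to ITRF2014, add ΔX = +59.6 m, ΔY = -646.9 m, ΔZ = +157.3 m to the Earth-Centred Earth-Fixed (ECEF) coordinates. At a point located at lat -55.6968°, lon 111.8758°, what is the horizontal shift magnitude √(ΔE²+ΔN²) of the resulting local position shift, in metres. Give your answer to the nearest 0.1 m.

464.4 m

At φ = -55.6968°, λ = 111.8758°: sin φ = -0.826067, cos φ = 0.563572, sin λ = 0.927994, cos λ = -0.372596.
ΔE = −sin λ·ΔX + cos λ·ΔY = −(0.927994)·(59.6) + (-0.372596)·(-646.9) = 185.72 m.
ΔN = −sin φ cos λ·ΔX − sin φ sin λ·ΔY + cos φ·ΔZ = −(-0.826067)(-0.372596)(59.6) − (-0.826067)(0.927994)(-646.9) + (0.563572)(157.3) = -425.60 m.
Horizontal magnitude = √(ΔE² + ΔN²) = √(185.72² + (-425.60)²) = 464.36 m.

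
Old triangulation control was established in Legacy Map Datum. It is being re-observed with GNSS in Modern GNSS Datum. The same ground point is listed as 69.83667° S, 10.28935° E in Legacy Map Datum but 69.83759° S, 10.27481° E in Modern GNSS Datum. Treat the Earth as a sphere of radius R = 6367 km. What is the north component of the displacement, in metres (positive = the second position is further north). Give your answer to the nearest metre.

Δφ = -69.83759° − -69.83667° = -0.00092°; Δλ = 10.27481° − 10.28935° = -0.01454°.
1° along a meridian = πR/180 = 111125 m.
ΔN = Δφ × 111125 = -102.2 m; ΔE = Δλ × 111125 × cos(-69.83667°) = -0.01454 × 111125 × 0.344697 = -556.9 m.

ΔN = -102 m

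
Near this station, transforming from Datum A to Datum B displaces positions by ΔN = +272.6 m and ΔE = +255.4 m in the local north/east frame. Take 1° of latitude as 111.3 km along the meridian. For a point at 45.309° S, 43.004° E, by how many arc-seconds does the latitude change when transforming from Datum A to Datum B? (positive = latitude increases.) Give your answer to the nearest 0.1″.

1° of latitude = 111.3 km, so Δφ = 272.6 / 111300 = 0.0024492° = 8.817″.

Δφ = 8.8″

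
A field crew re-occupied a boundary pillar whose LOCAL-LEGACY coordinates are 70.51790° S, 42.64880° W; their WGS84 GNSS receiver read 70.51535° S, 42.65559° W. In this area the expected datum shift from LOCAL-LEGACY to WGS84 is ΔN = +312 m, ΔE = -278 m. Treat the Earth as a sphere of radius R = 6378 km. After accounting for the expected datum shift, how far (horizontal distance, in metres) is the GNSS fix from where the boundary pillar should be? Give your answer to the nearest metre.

38 m

Observed coordinate differences: Δφ = +0.00255°, Δλ = -0.00679°.
Converting to metres (1° lat = 111317 m, cos φ = 0.333512): observed ΔN = 283.9 m, observed ΔE = -252.1 m.
Subtracting the expected shift leaves a residual of 283.9 − (312) = -28.1 m north and -252.1 − (-278) = 25.9 m east.
Residual distance = √((-28.1)² + 25.9²) = 38.3 m.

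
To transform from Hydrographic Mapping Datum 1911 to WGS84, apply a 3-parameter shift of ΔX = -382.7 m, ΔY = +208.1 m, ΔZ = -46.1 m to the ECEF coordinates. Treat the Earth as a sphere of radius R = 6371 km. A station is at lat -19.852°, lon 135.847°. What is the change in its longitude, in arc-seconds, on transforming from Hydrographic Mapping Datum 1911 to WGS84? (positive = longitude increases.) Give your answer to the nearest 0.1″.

Δλ = 4.0″

sin φ = -0.339592, cos φ = 0.940573, sin λ = 0.696577, cos λ = -0.717482.
East component: ΔE = −sin λ·ΔX + cos λ·ΔY = −(0.696577)(-382.7) + (-0.717482)(208.1) = 117.27 m.
1° of latitude spans πR/180 = 111195 m; at latitude φ, 1° of longitude spans that × cos φ = 104586.9 m, so Δλ = 117.27 / 104586.9 × 3600 = 4.037″.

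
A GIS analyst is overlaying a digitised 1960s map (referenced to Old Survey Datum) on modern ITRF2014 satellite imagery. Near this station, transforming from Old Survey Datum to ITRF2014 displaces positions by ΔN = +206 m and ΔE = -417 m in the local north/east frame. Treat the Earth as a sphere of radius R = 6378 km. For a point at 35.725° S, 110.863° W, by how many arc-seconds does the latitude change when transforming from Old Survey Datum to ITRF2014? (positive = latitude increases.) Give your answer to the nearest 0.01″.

Δφ = 6.66″

On a sphere of radius R, 1 rad of latitude = R, so Δφ = ΔN / R = 206.0 / 6378000 = 3.2299e-05 rad = 6.662″.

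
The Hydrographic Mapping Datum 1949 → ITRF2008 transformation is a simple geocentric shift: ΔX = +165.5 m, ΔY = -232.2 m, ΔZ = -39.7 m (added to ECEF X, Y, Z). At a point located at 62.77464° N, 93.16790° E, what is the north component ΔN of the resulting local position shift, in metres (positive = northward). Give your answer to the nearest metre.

At φ = 62.77464°, λ = 93.16790°: sin φ = 0.889214, cos φ = 0.457492, sin λ = 0.998472, cos λ = -0.055262.
ΔN = −sin φ cos λ·ΔX − sin φ sin λ·ΔY + cos φ·ΔZ = −(0.889214)(-0.055262)(165.5) − (0.889214)(0.998472)(-232.2) + (0.457492)(-39.7) = 196.13 m.

ΔN = 196 m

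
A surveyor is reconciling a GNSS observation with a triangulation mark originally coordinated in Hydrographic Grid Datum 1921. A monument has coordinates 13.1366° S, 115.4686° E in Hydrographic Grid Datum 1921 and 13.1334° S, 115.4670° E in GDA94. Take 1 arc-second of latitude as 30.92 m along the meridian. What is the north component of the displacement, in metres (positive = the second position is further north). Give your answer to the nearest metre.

ΔN = 356 m

Δφ = -13.1334° − -13.1366° = +0.0032°; Δλ = 115.4670° − 115.4686° = -0.0016°.
1° of latitude = 3600 × 30.92 = 111312 m.
ΔN = Δφ × 111312 = 356.2 m; ΔE = Δλ × 111312 × cos(-13.1366°) = -0.0016 × 111312 × 0.973831 = -173.4 m.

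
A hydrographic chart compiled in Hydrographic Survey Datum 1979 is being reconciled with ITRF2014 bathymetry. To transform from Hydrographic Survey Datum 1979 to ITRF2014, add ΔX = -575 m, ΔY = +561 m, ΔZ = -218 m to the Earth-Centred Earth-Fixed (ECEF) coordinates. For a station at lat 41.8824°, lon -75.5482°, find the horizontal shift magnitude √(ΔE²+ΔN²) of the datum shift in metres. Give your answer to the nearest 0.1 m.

The local east axis at (φ, λ) is (−sin λ, cos λ, 0), so ΔE = −sin(-75.5482°)·(-575) + cos(-75.5482°)·561 = -416.80 m.
The local north axis is (−sin φ cos λ, −sin φ sin λ, cos φ), giving ΔN = 95.801 + 362.675 − 162.305 = 296.17 m.
Horizontal magnitude = √(ΔE² + ΔN²) = √((-416.80)² + 296.17²) = 511.31 m.

511.3 m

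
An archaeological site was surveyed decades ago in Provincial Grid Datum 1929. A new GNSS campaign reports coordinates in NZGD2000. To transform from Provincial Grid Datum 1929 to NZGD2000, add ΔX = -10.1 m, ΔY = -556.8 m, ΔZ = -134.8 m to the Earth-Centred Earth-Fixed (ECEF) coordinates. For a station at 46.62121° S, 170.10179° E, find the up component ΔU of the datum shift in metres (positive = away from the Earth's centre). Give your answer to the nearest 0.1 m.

ΔU = 39.1 m

The local up (radial) axis is (cos φ cos λ, cos φ sin λ, sin φ), giving ΔU = 6.834 − 65.737 + 97.977 = 39.07 m.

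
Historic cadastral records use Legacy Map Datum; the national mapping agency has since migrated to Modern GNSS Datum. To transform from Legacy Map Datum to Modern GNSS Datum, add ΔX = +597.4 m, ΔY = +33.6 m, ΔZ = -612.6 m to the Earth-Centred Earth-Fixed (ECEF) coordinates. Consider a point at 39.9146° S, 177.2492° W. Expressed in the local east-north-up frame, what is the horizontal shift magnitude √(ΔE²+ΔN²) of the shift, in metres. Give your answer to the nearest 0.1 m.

The local east axis at (φ, λ) is (−sin λ, cos λ, 0), so ΔE = −sin(-177.2492°)·597.4 + cos(-177.2492°)·33.6 = -4.89 m.
The local north axis is (−sin φ cos λ, −sin φ sin λ, cos φ), giving ΔN = -382.877 − 1.035 − 469.865 = -853.78 m.
Horizontal magnitude = √(ΔE² + ΔN²) = √((-4.89)² + (-853.78)²) = 853.79 m.

853.8 m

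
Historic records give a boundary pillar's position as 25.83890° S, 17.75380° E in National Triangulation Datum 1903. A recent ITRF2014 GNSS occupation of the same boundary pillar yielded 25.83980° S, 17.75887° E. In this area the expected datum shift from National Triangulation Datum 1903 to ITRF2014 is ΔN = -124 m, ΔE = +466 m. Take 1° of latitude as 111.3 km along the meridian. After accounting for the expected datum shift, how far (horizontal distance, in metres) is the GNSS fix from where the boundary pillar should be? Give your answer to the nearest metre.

Observed coordinate differences: Δφ = -0.00090°, Δλ = +0.00507°.
Converting to metres (1° lat = 111300 m, cos φ = 0.900023): observed ΔN = -100.2 m, observed ΔE = 507.9 m.
Subtracting the expected shift leaves a residual of -100.2 − (-124) = 23.8 m north and 507.9 − (466) = 41.9 m east.
Residual distance = √(23.8² + 41.9²) = 48.2 m.

48 m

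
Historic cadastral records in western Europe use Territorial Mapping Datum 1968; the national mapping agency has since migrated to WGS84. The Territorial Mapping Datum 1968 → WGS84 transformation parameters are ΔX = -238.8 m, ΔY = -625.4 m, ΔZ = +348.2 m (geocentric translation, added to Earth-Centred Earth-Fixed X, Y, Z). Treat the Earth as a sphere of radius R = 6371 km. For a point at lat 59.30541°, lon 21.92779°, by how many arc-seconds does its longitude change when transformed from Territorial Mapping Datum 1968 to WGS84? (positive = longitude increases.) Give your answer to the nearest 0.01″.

sin φ = 0.859900, cos φ = 0.510462, sin λ = 0.373438, cos λ = 0.927655.
East component: ΔE = −sin λ·ΔX + cos λ·ΔY = −(0.373438)(-238.8) + (0.927655)(-625.4) = -490.98 m.
1° of latitude spans πR/180 = 111195 m; at latitude φ, 1° of longitude spans that × cos φ = 56760.8 m, so Δλ = -490.98 / 56760.8 × 3600 = -31.140″.

Δλ = -31.14″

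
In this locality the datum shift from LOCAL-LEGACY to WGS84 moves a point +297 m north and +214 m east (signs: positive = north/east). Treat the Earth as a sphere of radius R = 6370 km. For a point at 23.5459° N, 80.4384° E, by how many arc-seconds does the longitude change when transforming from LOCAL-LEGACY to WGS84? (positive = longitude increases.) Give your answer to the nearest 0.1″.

At latitude 23.5459°, cos φ = 0.916740.
One radian of longitude at latitude φ spans R cos φ, so Δλ = ΔE / (R cos φ) = 214.0 / (6370000 × 0.916740) = 3.6646e-05 rad = 7.559″.

Δλ = 7.6″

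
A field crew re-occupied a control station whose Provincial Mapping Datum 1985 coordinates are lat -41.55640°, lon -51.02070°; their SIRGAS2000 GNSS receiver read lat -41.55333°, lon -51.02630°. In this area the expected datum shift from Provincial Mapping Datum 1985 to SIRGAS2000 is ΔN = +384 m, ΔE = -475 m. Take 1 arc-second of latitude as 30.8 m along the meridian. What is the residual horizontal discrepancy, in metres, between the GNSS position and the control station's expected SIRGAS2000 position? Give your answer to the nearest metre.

45 m

Observed coordinate differences: Δφ = +0.00307°, Δλ = -0.00560°.
Converting to metres (1° lat = 110880 m, cos φ = 0.748303): observed ΔN = 340.4 m, observed ΔE = -464.6 m.
Subtracting the expected shift leaves a residual of 340.4 − (384) = -43.6 m north and -464.6 − (-475) = 10.4 m east.
Residual distance = √((-43.6)² + 10.4²) = 44.8 m.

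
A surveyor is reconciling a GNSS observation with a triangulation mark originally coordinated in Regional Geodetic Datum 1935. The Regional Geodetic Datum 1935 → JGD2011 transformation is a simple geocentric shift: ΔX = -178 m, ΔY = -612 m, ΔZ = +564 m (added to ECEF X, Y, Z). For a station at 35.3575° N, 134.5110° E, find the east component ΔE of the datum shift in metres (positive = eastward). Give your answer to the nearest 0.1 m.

The local east axis at (φ, λ) is (−sin λ, cos λ, 0), so ΔE = −sin(134.5110°)·(-178) + cos(134.5110°)·(-612) = 555.97 m.

ΔE = 556.0 m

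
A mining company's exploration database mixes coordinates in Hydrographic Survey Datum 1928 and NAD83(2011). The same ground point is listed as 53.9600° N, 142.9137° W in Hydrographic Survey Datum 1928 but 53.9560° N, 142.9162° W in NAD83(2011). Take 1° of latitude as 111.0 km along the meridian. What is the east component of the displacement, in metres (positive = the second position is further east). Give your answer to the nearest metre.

ΔE = -163 m

Δφ = 53.9560° − 53.9600° = -0.0040°; Δλ = -142.9162° − -142.9137° = -0.0025°.
ΔN = Δφ × 111000 = -444.0 m; ΔE = Δλ × 111000 × cos(53.9600°) = -0.0025 × 111000 × 0.588350 = -163.3 m.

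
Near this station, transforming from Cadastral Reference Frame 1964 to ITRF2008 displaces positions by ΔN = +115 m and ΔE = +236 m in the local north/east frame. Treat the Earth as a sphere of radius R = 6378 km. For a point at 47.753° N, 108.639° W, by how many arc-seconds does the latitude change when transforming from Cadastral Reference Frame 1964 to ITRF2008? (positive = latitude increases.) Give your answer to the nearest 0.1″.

On a sphere of radius R, 1 rad of latitude = R, so Δφ = ΔN / R = 115.0 / 6378000 = 1.8031e-05 rad = 3.719″.

Δφ = 3.7″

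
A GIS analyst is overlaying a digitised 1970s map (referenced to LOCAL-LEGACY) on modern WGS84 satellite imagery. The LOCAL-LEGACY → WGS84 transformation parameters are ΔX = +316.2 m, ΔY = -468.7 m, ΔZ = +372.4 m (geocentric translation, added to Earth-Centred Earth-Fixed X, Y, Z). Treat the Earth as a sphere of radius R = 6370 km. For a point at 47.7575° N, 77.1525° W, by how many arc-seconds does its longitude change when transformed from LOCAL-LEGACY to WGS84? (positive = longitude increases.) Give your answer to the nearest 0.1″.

sin φ = 0.740306, cos φ = 0.672270, sin λ = -0.974965, cos λ = 0.222357.
East component: ΔE = −sin λ·ΔX + cos λ·ΔY = −(-0.974965)(316.2) + (0.222357)(-468.7) = 204.07 m.
1° of latitude spans πR/180 = 111177 m; at latitude φ, 1° of longitude spans that × cos φ = 74741.3 m, so Δλ = 204.07 / 74741.3 × 3600 = 9.829″.

Δλ = 9.8″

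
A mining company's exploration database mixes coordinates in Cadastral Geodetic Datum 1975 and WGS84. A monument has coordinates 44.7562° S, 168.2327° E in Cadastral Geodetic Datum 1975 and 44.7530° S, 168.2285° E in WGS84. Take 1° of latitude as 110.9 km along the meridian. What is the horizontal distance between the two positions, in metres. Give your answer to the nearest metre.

485 m

Δφ = -44.7530° − -44.7562° = +0.0032°; Δλ = 168.2285° − 168.2327° = -0.0042°.
ΔN = Δφ × 110900 = 354.9 m; ΔE = Δλ × 110900 × cos(-44.7562°) = -0.0042 × 110900 × 0.710109 = -330.8 m.
Distance = √(ΔE² + ΔN²) = √((-330.8)² + 354.9²) = 485.1 m.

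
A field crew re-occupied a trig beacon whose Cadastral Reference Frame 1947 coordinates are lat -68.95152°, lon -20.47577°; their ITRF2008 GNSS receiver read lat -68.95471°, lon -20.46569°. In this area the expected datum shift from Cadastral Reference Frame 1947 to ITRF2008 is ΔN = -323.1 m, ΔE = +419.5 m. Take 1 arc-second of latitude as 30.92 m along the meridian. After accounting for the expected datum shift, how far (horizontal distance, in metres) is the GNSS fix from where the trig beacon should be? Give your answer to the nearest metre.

Observed coordinate differences: Δφ = -0.00319°, Δλ = +0.01008°.
Converting to metres (1° lat = 111312 m, cos φ = 0.359158): observed ΔN = -355.1 m, observed ΔE = 403.0 m.
Subtracting the expected shift leaves a residual of -355.1 − (-323.1) = -32.0 m north and 403.0 − (419.5) = -16.5 m east.
Residual distance = √((-32.0)² + (-16.5)²) = 36.0 m.

36 m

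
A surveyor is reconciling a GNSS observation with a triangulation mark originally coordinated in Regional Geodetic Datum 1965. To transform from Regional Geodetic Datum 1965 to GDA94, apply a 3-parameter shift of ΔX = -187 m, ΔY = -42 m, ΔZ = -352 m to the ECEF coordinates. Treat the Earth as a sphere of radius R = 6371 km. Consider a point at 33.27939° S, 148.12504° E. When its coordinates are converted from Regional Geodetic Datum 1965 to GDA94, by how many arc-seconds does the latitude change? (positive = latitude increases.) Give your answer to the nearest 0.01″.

Δφ = -7.10″

sin φ = -0.548722, cos φ = 0.836005, sin λ = 0.528067, cos λ = -0.849203.
North component: ΔN = −sin φ cos λ·ΔX − sin φ sin λ·ΔY + cos φ·ΔZ = −(-0.548722)(-0.849203)(-187) − (-0.548722)(0.528067)(-42) + (0.836005)(-352) = -219.31 m.
1° of latitude spans πR/180 = 111195 m, so Δφ = -219.31 / 111195 × 3600 = -7.100″.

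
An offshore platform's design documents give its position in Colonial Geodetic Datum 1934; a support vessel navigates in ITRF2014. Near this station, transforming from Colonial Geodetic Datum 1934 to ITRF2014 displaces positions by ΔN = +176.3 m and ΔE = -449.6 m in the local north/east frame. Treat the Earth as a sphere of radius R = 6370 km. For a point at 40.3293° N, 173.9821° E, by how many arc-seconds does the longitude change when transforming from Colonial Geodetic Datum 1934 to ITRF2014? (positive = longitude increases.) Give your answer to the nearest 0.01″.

Δλ = -19.10″

At latitude 40.3293°, cos φ = 0.762337.
One radian of longitude at latitude φ spans R cos φ, so Δλ = ΔE / (R cos φ) = -449.6 / (6370000 × 0.762337) = -9.2585e-05 rad = -19.097″.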